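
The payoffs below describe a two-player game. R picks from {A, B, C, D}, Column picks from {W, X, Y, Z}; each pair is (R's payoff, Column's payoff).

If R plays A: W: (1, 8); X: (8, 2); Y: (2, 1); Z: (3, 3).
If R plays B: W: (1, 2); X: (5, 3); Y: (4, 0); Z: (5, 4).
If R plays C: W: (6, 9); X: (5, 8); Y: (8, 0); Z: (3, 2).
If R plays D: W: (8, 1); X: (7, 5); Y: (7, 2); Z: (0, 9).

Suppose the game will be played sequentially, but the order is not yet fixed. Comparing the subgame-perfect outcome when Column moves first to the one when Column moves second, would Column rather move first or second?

second

If R leads: Column's best replies are A→W, B→Z, C→W, D→Z; R's induced payoffs 1, 5, 6, 0; outcome (C, W), payoffs (6, 9).
If Column leads: R's best replies are W→D, X→A, Y→C, Z→B; Column's induced payoffs 1, 2, 0, 4; outcome (B, Z), payoffs (5, 4).
Column gets 4 moving first and 9 moving second, so Column prefers to move second.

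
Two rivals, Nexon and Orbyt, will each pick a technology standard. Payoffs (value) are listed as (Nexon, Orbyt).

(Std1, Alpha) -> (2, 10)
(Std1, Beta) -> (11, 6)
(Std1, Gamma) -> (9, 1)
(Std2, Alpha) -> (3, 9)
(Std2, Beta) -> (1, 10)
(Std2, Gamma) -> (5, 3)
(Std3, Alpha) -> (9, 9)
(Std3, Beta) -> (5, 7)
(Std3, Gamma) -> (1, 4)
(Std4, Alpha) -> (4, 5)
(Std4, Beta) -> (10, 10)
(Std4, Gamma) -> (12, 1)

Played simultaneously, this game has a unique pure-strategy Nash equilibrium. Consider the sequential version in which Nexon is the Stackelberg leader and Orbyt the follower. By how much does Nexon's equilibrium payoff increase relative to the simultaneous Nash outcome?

1

Backward induction with Nexon moving first.
- Std1 → Orbyt plays Alpha (best of 10, 6, 1); Nexon gets 2.
- Std2 → Orbyt plays Beta (best of 9, 10, 3); Nexon gets 1.
- Std3 → Orbyt plays Alpha (best of 9, 7, 4); Nexon gets 9.
- Std4 → Orbyt plays Beta (best of 5, 10, 1); Nexon gets 10.
Nexon's induced payoffs are 2, 1, 9, 10, so Nexon commits to Std4. Subgame-perfect outcome: (Std4, Beta) with payoffs (10, 10).
Now find the simultaneous Nash equilibrium.
Nexon's best replies: Alpha→Std3; Beta→Std1; Gamma→Std4.
Orbyt's best replies: Std1→Alpha; Std2→Beta; Std3→Alpha; Std4→Beta.
Only (Std3, Alpha) has each player best-responding; Nash payoffs (9, 9).
Nexon's commitment gain: 10 − 9 = 1.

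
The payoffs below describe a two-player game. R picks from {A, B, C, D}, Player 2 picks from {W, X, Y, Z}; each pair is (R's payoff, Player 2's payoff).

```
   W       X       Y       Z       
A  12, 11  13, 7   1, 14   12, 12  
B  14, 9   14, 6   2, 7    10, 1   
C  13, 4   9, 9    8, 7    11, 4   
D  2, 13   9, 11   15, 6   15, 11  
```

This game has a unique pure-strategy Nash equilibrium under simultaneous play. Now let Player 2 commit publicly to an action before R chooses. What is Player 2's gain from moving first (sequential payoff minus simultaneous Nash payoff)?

2

Work backward from R's decision.
- W: R compares 12, 14, 13, 2 and picks B; Player 2 would get 9.
- X: R compares 13, 14, 9, 9 and picks B; Player 2 would get 6.
- Y: R compares 1, 2, 8, 15 and picks D; Player 2 would get 6.
- Z: R compares 12, 10, 11, 15 and picks D; Player 2 would get 11.
Maximizing over 9, 6, 6, 11, Player 2 chooses Z. Subgame-perfect outcome: (D, Z) with payoffs (15, 11).
Now find the simultaneous Nash equilibrium.
R's best replies: W→B; X→B; Y→D; Z→D.
Player 2's best replies: A→Y; B→W; C→X; D→W.
Only (B, W) has each player best-responding; Nash payoffs (14, 9).
Player 2's commitment gain: 11 − 9 = 2.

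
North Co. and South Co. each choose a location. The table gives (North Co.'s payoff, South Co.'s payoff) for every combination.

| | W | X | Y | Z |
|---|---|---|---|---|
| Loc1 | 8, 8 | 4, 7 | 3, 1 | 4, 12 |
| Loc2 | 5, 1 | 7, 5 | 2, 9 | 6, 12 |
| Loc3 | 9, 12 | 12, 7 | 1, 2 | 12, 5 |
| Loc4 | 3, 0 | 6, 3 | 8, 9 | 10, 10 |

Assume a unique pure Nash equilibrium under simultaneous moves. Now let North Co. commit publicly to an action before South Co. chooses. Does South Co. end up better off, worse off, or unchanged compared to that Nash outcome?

worse off

Work backward from South Co.'s decision.
- Loc1: South Co. compares 8, 7, 1, 12 and picks Z; North Co. would get 4.
- Loc2: South Co. compares 1, 5, 9, 12 and picks Z; North Co. would get 6.
- Loc3: South Co. compares 12, 7, 2, 5 and picks W; North Co. would get 9.
- Loc4: South Co. compares 0, 3, 9, 10 and picks Z; North Co. would get 10.
North Co.'s induced payoffs are 4, 6, 9, 10, so North Co. commits to Loc4. Subgame-perfect outcome: (Loc4, Z) with payoffs (10, 10).
Now find the simultaneous Nash equilibrium.
North Co.'s best replies: W→Loc3; X→Loc3; Y→Loc4; Z→Loc3.
South Co.'s best replies: Loc1→Z; Loc2→Z; Loc3→W; Loc4→Z.
Only (Loc3, W) has each player best-responding; Nash payoffs (9, 12).
South Co. earns 10 sequentially versus 12 at the Nash outcome: worse off.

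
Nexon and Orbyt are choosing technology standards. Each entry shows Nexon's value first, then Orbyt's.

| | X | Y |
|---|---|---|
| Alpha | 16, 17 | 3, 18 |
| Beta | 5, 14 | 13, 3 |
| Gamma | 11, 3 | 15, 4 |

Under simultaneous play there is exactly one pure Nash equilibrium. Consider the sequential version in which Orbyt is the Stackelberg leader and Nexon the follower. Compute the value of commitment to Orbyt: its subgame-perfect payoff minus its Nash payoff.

13

Backward induction with Orbyt moving first.
- X → Nexon plays Alpha (best of 16, 5, 11); Orbyt gets 17.
- Y → Nexon plays Gamma (best of 3, 13, 15); Orbyt gets 4.
Maximizing over 17, 4, Orbyt chooses X. Subgame-perfect outcome: (Alpha, X) with payoffs (16, 17).
Now find the simultaneous Nash equilibrium.
Nexon's best replies: X→Alpha; Y→Gamma.
Orbyt's best replies: Alpha→Y; Beta→X; Gamma→Y.
The unique mutual best reply is (Gamma, Y), giving (15, 4).
Orbyt's commitment gain: 17 − 4 = 13.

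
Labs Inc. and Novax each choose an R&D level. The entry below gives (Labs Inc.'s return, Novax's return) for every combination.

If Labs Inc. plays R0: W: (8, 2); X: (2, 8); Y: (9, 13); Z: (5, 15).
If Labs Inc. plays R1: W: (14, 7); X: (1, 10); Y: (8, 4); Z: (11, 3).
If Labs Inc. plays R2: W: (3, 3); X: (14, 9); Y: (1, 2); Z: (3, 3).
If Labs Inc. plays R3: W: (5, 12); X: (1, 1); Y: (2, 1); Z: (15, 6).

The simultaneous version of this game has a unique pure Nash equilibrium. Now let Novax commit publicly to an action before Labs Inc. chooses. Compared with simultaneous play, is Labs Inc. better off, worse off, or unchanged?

worse off

Backward induction with Novax moving first.
- W: BR = R1, leader payoff 7.
- X: BR = R2, leader payoff 9.
- Y: BR = R0, leader payoff 13.
- Z: BR = R3, leader payoff 6.
Among 7, 9, 13, 6, the best is 13 at Y. Subgame-perfect outcome: (R0, Y) with payoffs (9, 13).
Now find the simultaneous Nash equilibrium.
Labs Inc.'s best replies: W→R1; X→R2; Y→R0; Z→R3.
Novax's best replies: R0→Z; R1→X; R2→X; R3→W.
Only (R2, X) has each player best-responding; Nash payoffs (14, 9).
Labs Inc. earns 9 sequentially versus 14 at the Nash outcome: worse off.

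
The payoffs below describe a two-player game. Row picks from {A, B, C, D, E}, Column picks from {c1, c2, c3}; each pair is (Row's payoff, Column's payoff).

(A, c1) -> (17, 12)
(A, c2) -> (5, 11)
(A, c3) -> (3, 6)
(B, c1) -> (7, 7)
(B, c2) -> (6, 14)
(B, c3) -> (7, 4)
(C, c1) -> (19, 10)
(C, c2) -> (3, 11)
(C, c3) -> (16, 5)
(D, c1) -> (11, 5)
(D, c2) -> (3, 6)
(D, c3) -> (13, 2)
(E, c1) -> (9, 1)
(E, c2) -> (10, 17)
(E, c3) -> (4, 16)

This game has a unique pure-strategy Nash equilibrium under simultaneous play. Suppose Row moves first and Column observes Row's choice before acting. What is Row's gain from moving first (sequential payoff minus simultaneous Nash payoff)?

Solve by backward induction (Row leads).
- A → Column plays c1 (best of 12, 11, 6); Row gets 17.
- B → Column plays c2 (best of 7, 14, 4); Row gets 6.
- C → Column plays c2 (best of 10, 11, 5); Row gets 3.
- D → Column plays c2 (best of 5, 6, 2); Row gets 3.
- E → Column plays c2 (best of 1, 17, 16); Row gets 10.
Row's induced payoffs are 17, 6, 3, 3, 10, so Row commits to A. Subgame-perfect outcome: (A, c1) with payoffs (17, 12).
Under simultaneous play:
Row's best replies: c1→C; c2→E; c3→C.
Column's best replies: A→c1; B→c2; C→c2; D→c2; E→c2.
Only (E, c2) has each player best-responding; Nash payoffs (10, 17).
Row's commitment gain: 17 − 10 = 7.

7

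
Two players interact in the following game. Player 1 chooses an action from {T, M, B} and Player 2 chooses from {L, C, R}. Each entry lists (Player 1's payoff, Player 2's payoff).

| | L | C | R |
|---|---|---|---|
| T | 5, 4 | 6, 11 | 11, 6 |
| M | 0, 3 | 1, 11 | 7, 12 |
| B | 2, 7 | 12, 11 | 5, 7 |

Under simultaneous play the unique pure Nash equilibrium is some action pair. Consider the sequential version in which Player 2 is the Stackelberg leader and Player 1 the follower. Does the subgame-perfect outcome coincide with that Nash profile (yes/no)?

Player 1 best-responds to each possible Player 2 move:
- L: BR = T, leader payoff 4.
- C: BR = B, leader payoff 11.
- R: BR = T, leader payoff 6.
Player 2's induced payoffs are 4, 11, 6, so Player 2 commits to C. Subgame-perfect outcome: (B, C) with payoffs (12, 11).
Under simultaneous play:
Player 1's best replies: L→T; C→B; R→T.
Player 2's best replies: T→C; M→R; B→C.
The unique mutual best reply is (B, C), giving (12, 11).
Sequential outcome (B, C) coincides with the Nash profile (B, C).

yes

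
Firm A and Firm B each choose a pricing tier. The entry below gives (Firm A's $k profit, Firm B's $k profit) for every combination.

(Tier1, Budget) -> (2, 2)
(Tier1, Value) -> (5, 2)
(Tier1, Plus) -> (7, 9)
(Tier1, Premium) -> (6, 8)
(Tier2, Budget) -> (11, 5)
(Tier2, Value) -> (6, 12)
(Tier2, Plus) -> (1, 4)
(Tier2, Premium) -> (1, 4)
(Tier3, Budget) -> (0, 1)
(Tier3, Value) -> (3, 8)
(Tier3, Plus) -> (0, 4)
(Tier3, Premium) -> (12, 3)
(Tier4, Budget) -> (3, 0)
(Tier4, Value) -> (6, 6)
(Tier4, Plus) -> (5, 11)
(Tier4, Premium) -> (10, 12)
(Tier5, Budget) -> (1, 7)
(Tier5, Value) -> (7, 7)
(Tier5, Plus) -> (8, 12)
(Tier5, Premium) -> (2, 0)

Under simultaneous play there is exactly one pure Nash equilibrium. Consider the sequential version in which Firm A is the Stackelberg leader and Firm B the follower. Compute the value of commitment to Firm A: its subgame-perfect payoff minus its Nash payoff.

Backward induction with Firm A moving first.
- Tier1 → Firm B plays Plus (best of 2, 2, 9, 8); Firm A gets 7.
- Tier2 → Firm B plays Value (best of 5, 12, 4, 4); Firm A gets 6.
- Tier3 → Firm B plays Value (best of 1, 8, 4, 3); Firm A gets 3.
- Tier4 → Firm B plays Premium (best of 0, 6, 11, 12); Firm A gets 10.
- Tier5 → Firm B plays Plus (best of 7, 7, 12, 0); Firm A gets 8.
Maximizing over 7, 6, 3, 10, 8, Firm A chooses Tier4. Subgame-perfect outcome: (Tier4, Premium) with payoffs (10, 12).
Now find the simultaneous Nash equilibrium.
Firm A's best replies: Budget→Tier2; Value→Tier5; Plus→Tier5; Premium→Tier3.
Firm B's best replies: Tier1→Plus; Tier2→Value; Tier3→Value; Tier4→Premium; Tier5→Plus.
The unique mutual best reply is (Tier5, Plus), giving (8, 12).
Firm A's commitment gain: 10 − 8 = 2.

2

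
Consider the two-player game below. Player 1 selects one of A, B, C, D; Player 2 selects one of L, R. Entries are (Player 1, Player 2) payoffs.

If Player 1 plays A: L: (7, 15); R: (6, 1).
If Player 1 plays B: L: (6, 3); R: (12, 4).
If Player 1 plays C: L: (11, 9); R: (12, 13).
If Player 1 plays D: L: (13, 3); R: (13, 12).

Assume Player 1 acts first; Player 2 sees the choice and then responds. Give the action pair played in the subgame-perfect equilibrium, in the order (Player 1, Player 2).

(D, R)

Player 2 best-responds to each possible Player 1 move:
- A: BR = L, leader payoff 7.
- B: BR = R, leader payoff 12.
- C: BR = R, leader payoff 12.
- D: BR = R, leader payoff 13.
Maximizing over 7, 12, 12, 13, Player 1 chooses D. Subgame-perfect outcome: (D, R) with payoffs (13, 12).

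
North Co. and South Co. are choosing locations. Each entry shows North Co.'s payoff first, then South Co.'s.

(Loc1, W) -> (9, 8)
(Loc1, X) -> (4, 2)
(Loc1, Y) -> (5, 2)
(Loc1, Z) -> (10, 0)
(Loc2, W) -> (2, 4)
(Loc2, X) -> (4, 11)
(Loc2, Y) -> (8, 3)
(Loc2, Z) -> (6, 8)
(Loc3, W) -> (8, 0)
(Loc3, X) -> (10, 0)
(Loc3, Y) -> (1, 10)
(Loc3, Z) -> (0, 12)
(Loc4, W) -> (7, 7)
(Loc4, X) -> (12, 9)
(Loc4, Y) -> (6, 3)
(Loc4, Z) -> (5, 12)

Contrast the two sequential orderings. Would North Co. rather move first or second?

If North Co. leads: South Co.'s best replies are Loc1→W, Loc2→X, Loc3→Z, Loc4→Z; North Co.'s induced payoffs 9, 4, 0, 5; outcome (Loc1, W), payoffs (9, 8).
If South Co. leads: North Co.'s best replies are W→Loc1, X→Loc4, Y→Loc2, Z→Loc1; South Co.'s induced payoffs 8, 9, 3, 0; outcome (Loc4, X), payoffs (12, 9).
North Co. gets 9 moving first and 12 moving second, so North Co. prefers to move second.

second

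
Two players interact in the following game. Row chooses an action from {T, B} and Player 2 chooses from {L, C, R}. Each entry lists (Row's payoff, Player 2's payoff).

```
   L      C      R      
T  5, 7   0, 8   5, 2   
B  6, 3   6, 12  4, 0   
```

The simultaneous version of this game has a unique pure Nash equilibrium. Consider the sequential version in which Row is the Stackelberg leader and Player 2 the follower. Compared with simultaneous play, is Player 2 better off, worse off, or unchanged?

Solve by backward induction (Row leads).
- T: BR = C, leader payoff 0.
- B: BR = C, leader payoff 6.
Row's induced payoffs are 0, 6, so Row commits to B. Subgame-perfect outcome: (B, C) with payoffs (6, 12).
Now find the simultaneous Nash equilibrium.
Row's best replies: L→B; C→B; R→T.
Player 2's best replies: T→C; B→C.
The unique mutual best reply is (B, C), giving (6, 12).
Player 2 earns 12 sequentially versus 12 at the Nash outcome: unchanged.

unchanged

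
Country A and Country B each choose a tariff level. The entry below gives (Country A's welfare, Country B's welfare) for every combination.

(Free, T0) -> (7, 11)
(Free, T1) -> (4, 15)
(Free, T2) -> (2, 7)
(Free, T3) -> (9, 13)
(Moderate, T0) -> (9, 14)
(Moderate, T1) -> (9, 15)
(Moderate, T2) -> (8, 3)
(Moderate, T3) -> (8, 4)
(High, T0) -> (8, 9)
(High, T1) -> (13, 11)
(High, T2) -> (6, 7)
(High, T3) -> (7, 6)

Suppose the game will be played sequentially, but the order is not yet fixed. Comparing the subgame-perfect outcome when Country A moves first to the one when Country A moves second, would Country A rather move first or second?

first

If Country A leads: Country B's best replies are Free→T1, Moderate→T1, High→T1; Country A's induced payoffs 4, 9, 13; outcome (High, T1), payoffs (13, 11).
If Country B leads: Country A's best replies are T0→Moderate, T1→High, T2→Moderate, T3→Free; Country B's induced payoffs 14, 11, 3, 13; outcome (Moderate, T0), payoffs (9, 14).
Country A gets 13 moving first and 9 moving second, so Country A prefers to move first.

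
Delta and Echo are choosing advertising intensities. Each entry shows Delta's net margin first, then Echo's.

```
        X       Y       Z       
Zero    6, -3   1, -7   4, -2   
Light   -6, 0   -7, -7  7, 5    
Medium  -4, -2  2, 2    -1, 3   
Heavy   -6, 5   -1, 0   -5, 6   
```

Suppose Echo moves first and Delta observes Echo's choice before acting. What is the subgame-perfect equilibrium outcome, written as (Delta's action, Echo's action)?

Backward induction with Echo moving first.
- X → Delta plays Zero (best of 6, -6, -4, -6); Echo gets -3.
- Y → Delta plays Medium (best of 1, -7, 2, -1); Echo gets 2.
- Z → Delta plays Light (best of 4, 7, -1, -5); Echo gets 5.
Echo's induced payoffs are -3, 2, 5, so Echo commits to Z. Subgame-perfect outcome: (Light, Z) with payoffs (7, 5).

(Light, Z)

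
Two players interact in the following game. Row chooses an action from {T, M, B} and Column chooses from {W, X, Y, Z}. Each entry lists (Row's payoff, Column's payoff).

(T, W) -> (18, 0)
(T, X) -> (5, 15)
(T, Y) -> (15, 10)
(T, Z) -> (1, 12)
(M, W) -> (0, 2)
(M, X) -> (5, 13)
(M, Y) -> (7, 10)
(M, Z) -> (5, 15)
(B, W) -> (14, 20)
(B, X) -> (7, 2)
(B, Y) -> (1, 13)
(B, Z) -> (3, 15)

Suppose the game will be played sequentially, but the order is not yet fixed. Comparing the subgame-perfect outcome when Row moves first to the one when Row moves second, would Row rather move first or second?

If Row leads: Column's best replies are T→X, M→Z, B→W; Row's induced payoffs 5, 5, 14; outcome (B, W), payoffs (14, 20).
If Column leads: Row's best replies are W→T, X→B, Y→T, Z→M; Column's induced payoffs 0, 2, 10, 15; outcome (M, Z), payoffs (5, 15).
Row gets 14 moving first and 5 moving second, so Row prefers to move first.

first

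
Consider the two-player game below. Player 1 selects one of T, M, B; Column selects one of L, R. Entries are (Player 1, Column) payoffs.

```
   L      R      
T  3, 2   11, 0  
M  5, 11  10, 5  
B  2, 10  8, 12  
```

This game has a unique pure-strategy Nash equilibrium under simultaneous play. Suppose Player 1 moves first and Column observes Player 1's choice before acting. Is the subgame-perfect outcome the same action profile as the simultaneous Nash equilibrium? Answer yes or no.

Column best-responds to each possible Player 1 move:
- T → Column plays L (best of 2, 0); Player 1 gets 3.
- M → Column plays L (best of 11, 5); Player 1 gets 5.
- B → Column plays R (best of 10, 12); Player 1 gets 8.
Maximizing over 3, 5, 8, Player 1 chooses B. Subgame-perfect outcome: (B, R) with payoffs (8, 12).
Now find the simultaneous Nash equilibrium.
Player 1's best replies: L→M; R→T.
Column's best replies: T→L; M→L; B→R.
The unique mutual best reply is (M, L), giving (5, 11).
Sequential outcome (B, R) differs from the Nash profile (M, L).

no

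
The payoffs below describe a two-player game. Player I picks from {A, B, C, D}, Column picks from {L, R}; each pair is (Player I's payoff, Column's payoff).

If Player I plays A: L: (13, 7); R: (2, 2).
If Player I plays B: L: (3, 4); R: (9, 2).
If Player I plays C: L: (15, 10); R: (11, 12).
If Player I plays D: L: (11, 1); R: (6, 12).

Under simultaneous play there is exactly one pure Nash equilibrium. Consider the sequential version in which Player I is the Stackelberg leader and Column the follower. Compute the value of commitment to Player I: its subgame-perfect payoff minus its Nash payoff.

Column best-responds to each possible Player I move:
- A → Column plays L (best of 7, 2); Player I gets 13.
- B → Column plays L (best of 4, 2); Player I gets 3.
- C → Column plays R (best of 10, 12); Player I gets 11.
- D → Column plays R (best of 1, 12); Player I gets 6.
Player I's induced payoffs are 13, 3, 11, 6, so Player I commits to A. Subgame-perfect outcome: (A, L) with payoffs (13, 7).
For the simultaneous game, intersect best replies.
Player I's best replies: L→C; R→C.
Column's best replies: A→L; B→L; C→R; D→R.
The unique mutual best reply is (C, R), giving (11, 12).
Player I's commitment gain: 13 − 11 = 2.

2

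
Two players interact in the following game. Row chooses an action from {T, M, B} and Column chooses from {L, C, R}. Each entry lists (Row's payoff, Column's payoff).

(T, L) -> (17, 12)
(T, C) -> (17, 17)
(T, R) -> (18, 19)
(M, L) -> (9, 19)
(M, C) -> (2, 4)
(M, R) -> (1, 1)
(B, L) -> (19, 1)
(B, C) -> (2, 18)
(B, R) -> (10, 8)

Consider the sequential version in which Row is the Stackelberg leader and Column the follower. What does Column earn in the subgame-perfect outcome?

19

Work backward from Column's decision.
- T: Column compares 12, 17, 19 and picks R; Row would get 18.
- M: Column compares 19, 4, 1 and picks L; Row would get 9.
- B: Column compares 1, 18, 8 and picks C; Row would get 2.
Maximizing over 18, 9, 2, Row chooses T. Subgame-perfect outcome: (T, R) with payoffs (18, 19).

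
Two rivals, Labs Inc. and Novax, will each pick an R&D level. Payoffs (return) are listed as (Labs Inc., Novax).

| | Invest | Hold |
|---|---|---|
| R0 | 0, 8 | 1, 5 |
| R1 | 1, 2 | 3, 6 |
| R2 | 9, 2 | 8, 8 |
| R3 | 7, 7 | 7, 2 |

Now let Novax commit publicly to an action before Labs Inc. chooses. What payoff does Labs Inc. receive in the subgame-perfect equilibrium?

Labs Inc. best-responds to each possible Novax move:
- Invest → Labs Inc. plays R2 (best of 0, 1, 9, 7); Novax gets 2.
- Hold → Labs Inc. plays R2 (best of 1, 3, 8, 7); Novax gets 8.
Maximizing over 2, 8, Novax chooses Hold. Subgame-perfect outcome: (R2, Hold) with payoffs (8, 8).

8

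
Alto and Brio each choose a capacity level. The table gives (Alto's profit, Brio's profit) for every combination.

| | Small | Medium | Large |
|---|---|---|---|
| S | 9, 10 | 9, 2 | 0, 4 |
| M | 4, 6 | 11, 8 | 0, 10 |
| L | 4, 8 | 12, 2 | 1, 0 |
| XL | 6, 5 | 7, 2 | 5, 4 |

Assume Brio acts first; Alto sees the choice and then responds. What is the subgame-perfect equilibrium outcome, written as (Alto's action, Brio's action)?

Work backward from Alto's decision.
- Small: Alto compares 9, 4, 4, 6 and picks S; Brio would get 10.
- Medium: Alto compares 9, 11, 12, 7 and picks L; Brio would get 2.
- Large: Alto compares 0, 0, 1, 5 and picks XL; Brio would get 4.
Maximizing over 10, 2, 4, Brio chooses Small. Subgame-perfect outcome: (S, Small) with payoffs (9, 10).

(S, Small)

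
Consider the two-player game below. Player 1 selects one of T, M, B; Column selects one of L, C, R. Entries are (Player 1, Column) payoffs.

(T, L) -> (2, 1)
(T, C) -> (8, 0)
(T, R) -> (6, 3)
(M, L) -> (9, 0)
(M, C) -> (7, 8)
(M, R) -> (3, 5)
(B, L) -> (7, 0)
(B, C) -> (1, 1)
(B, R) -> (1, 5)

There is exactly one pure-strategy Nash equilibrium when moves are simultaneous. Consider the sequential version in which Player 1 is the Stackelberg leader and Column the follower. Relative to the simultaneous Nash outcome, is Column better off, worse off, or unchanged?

better off

Backward induction with Player 1 moving first.
- T: Column compares 1, 0, 3 and picks R; Player 1 would get 6.
- M: Column compares 0, 8, 5 and picks C; Player 1 would get 7.
- B: Column compares 0, 1, 5 and picks R; Player 1 would get 1.
Player 1's induced payoffs are 6, 7, 1, so Player 1 commits to M. Subgame-perfect outcome: (M, C) with payoffs (7, 8).
For the simultaneous game, intersect best replies.
Player 1's best replies: L→M; C→T; R→T.
Column's best replies: T→R; M→C; B→R.
Only (T, R) has each player best-responding; Nash payoffs (6, 3).
Column earns 8 sequentially versus 3 at the Nash outcome: better off.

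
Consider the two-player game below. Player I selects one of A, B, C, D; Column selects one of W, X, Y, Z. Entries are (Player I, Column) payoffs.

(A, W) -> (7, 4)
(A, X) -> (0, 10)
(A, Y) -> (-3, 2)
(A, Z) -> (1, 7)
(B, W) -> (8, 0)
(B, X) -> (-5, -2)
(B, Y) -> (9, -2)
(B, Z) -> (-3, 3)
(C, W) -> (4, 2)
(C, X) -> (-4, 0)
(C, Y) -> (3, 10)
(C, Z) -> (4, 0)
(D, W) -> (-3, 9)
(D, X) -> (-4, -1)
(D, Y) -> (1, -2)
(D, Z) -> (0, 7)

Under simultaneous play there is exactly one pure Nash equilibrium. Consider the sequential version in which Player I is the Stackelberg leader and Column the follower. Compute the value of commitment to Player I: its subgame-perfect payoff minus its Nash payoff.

Backward induction with Player I moving first.
- A: BR = X, leader payoff 0.
- B: BR = Z, leader payoff -3.
- C: BR = Y, leader payoff 3.
- D: BR = W, leader payoff -3.
Among 0, -3, 3, -3, the best is 3 at C. Subgame-perfect outcome: (C, Y) with payoffs (3, 10).
Now find the simultaneous Nash equilibrium.
Player I's best replies: W→B; X→A; Y→B; Z→C.
Column's best replies: A→X; B→Z; C→Y; D→W.
Only (A, X) has each player best-responding; Nash payoffs (0, 10).
Player I's commitment gain: 3 − 0 = 3.

3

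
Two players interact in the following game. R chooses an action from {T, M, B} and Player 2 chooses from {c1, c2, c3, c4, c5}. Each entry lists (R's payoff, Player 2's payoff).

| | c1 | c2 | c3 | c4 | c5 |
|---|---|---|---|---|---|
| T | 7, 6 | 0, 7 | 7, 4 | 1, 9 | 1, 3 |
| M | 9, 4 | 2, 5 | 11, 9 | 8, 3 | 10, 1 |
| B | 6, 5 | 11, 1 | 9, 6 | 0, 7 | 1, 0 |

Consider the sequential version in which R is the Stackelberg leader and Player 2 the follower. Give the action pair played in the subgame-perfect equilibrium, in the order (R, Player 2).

(M, c3)

Player 2 best-responds to each possible R move:
- T → Player 2 plays c4 (best of 6, 7, 4, 9, 3); R gets 1.
- M → Player 2 plays c3 (best of 4, 5, 9, 3, 1); R gets 11.
- B → Player 2 plays c4 (best of 5, 1, 6, 7, 0); R gets 0.
Maximizing over 1, 11, 0, R chooses M. Subgame-perfect outcome: (M, c3) with payoffs (11, 9).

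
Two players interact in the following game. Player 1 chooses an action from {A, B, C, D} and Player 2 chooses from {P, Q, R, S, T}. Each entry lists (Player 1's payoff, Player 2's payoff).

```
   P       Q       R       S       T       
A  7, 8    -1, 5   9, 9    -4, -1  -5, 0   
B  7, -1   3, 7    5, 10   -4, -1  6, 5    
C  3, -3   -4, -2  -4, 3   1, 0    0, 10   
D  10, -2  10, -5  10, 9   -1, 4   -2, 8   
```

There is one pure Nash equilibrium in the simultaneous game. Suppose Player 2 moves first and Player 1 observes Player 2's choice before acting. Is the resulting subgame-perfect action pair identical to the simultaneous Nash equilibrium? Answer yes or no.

Work backward from Player 1's decision.
- P → Player 1 plays D (best of 7, 7, 3, 10); Player 2 gets -2.
- Q → Player 1 plays D (best of -1, 3, -4, 10); Player 2 gets -5.
- R → Player 1 plays D (best of 9, 5, -4, 10); Player 2 gets 9.
- S → Player 1 plays C (best of -4, -4, 1, -1); Player 2 gets 0.
- T → Player 1 plays B (best of -5, 6, 0, -2); Player 2 gets 5.
Among -2, -5, 9, 0, 5, the best is 9 at R. Subgame-perfect outcome: (D, R) with payoffs (10, 9).
Now find the simultaneous Nash equilibrium.
Player 1's best replies: P→D; Q→D; R→D; S→C; T→B.
Player 2's best replies: A→R; B→R; C→T; D→R.
Only (D, R) has each player best-responding; Nash payoffs (10, 9).
Sequential outcome (D, R) coincides with the Nash profile (D, R).

yes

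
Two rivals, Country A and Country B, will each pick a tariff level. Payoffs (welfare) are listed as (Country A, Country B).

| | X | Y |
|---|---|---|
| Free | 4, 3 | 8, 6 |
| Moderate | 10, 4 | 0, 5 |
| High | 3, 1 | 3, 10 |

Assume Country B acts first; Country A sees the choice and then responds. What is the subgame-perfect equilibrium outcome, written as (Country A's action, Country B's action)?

(Free, Y)

Work backward from Country A's decision.
- X: BR = Moderate, leader payoff 4.
- Y: BR = Free, leader payoff 6.
Maximizing over 4, 6, Country B chooses Y. Subgame-perfect outcome: (Free, Y) with payoffs (8, 6).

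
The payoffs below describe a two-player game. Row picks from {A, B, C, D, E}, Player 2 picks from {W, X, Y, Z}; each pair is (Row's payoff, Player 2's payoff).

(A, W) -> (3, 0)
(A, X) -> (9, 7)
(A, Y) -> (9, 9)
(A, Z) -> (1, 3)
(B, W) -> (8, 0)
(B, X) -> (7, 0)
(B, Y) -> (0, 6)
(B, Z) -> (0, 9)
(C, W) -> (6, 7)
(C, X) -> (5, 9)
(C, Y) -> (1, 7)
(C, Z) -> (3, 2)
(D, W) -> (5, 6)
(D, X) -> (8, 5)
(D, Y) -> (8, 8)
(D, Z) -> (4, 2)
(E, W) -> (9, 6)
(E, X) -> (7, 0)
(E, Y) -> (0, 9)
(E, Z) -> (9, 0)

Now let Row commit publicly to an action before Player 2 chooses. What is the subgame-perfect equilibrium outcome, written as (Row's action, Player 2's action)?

(A, Y)

Solve by backward induction (Row leads).
- A → Player 2 plays Y (best of 0, 7, 9, 3); Row gets 9.
- B → Player 2 plays Z (best of 0, 0, 6, 9); Row gets 0.
- C → Player 2 plays X (best of 7, 9, 7, 2); Row gets 5.
- D → Player 2 plays Y (best of 6, 5, 8, 2); Row gets 8.
- E → Player 2 plays Y (best of 6, 0, 9, 0); Row gets 0.
Maximizing over 9, 0, 5, 8, 0, Row chooses A. Subgame-perfect outcome: (A, Y) with payoffs (9, 9).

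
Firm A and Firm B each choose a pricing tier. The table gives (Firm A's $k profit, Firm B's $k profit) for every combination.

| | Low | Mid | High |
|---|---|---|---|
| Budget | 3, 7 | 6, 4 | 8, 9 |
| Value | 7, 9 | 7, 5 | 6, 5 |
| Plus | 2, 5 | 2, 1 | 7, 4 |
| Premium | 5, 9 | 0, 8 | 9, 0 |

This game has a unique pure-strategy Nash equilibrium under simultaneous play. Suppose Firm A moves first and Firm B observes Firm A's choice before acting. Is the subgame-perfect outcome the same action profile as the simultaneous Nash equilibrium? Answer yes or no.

Firm B best-responds to each possible Firm A move:
- Budget → Firm B plays High (best of 7, 4, 9); Firm A gets 8.
- Value → Firm B plays Low (best of 9, 5, 5); Firm A gets 7.
- Plus → Firm B plays Low (best of 5, 1, 4); Firm A gets 2.
- Premium → Firm B plays Low (best of 9, 8, 0); Firm A gets 5.
Firm A's induced payoffs are 8, 7, 2, 5, so Firm A commits to Budget. Subgame-perfect outcome: (Budget, High) with payoffs (8, 9).
Now find the simultaneous Nash equilibrium.
Firm A's best replies: Low→Value; Mid→Value; High→Premium.
Firm B's best replies: Budget→High; Value→Low; Plus→Low; Premium→Low.
The unique mutual best reply is (Value, Low), giving (7, 9).
Sequential outcome (Budget, High) differs from the Nash profile (Value, Low).

no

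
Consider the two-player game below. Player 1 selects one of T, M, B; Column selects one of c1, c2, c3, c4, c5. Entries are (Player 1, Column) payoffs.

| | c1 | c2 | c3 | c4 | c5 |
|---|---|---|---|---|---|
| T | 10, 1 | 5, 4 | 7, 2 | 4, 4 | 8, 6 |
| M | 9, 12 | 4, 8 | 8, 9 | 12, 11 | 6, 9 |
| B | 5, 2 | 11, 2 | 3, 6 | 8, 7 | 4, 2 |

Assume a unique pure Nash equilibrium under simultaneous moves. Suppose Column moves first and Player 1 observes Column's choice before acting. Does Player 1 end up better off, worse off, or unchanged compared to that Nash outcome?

Solve by backward induction (Column leads).
- c1 → Player 1 plays T (best of 10, 9, 5); Column gets 1.
- c2 → Player 1 plays B (best of 5, 4, 11); Column gets 2.
- c3 → Player 1 plays M (best of 7, 8, 3); Column gets 9.
- c4 → Player 1 plays M (best of 4, 12, 8); Column gets 11.
- c5 → Player 1 plays T (best of 8, 6, 4); Column gets 6.
Column's induced payoffs are 1, 2, 9, 11, 6, so Column commits to c4. Subgame-perfect outcome: (M, c4) with payoffs (12, 11).
For the simultaneous game, intersect best replies.
Player 1's best replies: c1→T; c2→B; c3→M; c4→M; c5→T.
Column's best replies: T→c5; M→c1; B→c4.
Only (T, c5) has each player best-responding; Nash payoffs (8, 6).
Player 1 earns 12 sequentially versus 8 at the Nash outcome: better off.

better off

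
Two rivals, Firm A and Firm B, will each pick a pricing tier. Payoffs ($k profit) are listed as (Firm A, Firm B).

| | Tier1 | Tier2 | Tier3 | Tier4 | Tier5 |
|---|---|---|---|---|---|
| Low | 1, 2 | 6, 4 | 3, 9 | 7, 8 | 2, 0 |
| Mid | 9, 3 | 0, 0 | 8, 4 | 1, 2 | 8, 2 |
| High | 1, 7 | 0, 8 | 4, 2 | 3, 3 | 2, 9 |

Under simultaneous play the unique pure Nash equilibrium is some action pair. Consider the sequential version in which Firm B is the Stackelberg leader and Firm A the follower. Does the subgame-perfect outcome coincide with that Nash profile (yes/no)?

Firm A best-responds to each possible Firm B move:
- Tier1: BR = Mid, leader payoff 3.
- Tier2: BR = Low, leader payoff 4.
- Tier3: BR = Mid, leader payoff 4.
- Tier4: BR = Low, leader payoff 8.
- Tier5: BR = Mid, leader payoff 2.
Maximizing over 3, 4, 4, 8, 2, Firm B chooses Tier4. Subgame-perfect outcome: (Low, Tier4) with payoffs (7, 8).
Now find the simultaneous Nash equilibrium.
Firm A's best replies: Tier1→Mid; Tier2→Low; Tier3→Mid; Tier4→Low; Tier5→Mid.
Firm B's best replies: Low→Tier3; Mid→Tier3; High→Tier5.
Only (Mid, Tier3) has each player best-responding; Nash payoffs (8, 4).
Sequential outcome (Low, Tier4) differs from the Nash profile (Mid, Tier3).

no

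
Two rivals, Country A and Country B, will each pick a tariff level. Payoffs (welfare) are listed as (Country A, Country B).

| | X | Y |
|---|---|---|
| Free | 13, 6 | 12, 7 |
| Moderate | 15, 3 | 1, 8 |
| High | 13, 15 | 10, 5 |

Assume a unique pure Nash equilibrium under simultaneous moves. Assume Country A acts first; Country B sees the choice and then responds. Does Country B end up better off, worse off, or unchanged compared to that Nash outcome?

better off

Backward induction with Country A moving first.
- Free → Country B plays Y (best of 6, 7); Country A gets 12.
- Moderate → Country B plays Y (best of 3, 8); Country A gets 1.
- High → Country B plays X (best of 15, 5); Country A gets 13.
Among 12, 1, 13, the best is 13 at High. Subgame-perfect outcome: (High, X) with payoffs (13, 15).
For the simultaneous game, intersect best replies.
Country A's best replies: X→Moderate; Y→Free.
Country B's best replies: Free→Y; Moderate→Y; High→X.
Only (Free, Y) has each player best-responding; Nash payoffs (12, 7).
Country B earns 15 sequentially versus 7 at the Nash outcome: better off.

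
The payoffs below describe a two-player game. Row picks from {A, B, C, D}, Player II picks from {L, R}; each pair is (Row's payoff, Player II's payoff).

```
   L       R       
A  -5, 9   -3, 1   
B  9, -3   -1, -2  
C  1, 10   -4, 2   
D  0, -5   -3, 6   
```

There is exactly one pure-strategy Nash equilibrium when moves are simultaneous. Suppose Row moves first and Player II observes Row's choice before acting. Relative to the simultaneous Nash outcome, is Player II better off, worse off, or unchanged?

Solve by backward induction (Row leads).
- A: BR = L, leader payoff -5.
- B: BR = R, leader payoff -1.
- C: BR = L, leader payoff 1.
- D: BR = R, leader payoff -3.
Row's induced payoffs are -5, -1, 1, -3, so Row commits to C. Subgame-perfect outcome: (C, L) with payoffs (1, 10).
Now find the simultaneous Nash equilibrium.
Row's best replies: L→B; R→B.
Player II's best replies: A→L; B→R; C→L; D→R.
Only (B, R) has each player best-responding; Nash payoffs (-1, -2).
Player II earns 10 sequentially versus -2 at the Nash outcome: better off.

better off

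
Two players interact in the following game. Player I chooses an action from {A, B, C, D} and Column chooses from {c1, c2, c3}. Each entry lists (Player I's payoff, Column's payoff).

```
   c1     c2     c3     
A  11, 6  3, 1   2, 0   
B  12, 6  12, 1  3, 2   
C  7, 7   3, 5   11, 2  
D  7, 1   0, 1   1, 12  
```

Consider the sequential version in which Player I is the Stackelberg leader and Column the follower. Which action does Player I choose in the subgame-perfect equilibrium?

B

Backward induction with Player I moving first.
- A → Column plays c1 (best of 6, 1, 0); Player I gets 11.
- B → Column plays c1 (best of 6, 1, 2); Player I gets 12.
- C → Column plays c1 (best of 7, 5, 2); Player I gets 7.
- D → Column plays c3 (best of 1, 1, 12); Player I gets 1.
Among 11, 12, 7, 1, the best is 12 at B. Subgame-perfect outcome: (B, c1) with payoffs (12, 6).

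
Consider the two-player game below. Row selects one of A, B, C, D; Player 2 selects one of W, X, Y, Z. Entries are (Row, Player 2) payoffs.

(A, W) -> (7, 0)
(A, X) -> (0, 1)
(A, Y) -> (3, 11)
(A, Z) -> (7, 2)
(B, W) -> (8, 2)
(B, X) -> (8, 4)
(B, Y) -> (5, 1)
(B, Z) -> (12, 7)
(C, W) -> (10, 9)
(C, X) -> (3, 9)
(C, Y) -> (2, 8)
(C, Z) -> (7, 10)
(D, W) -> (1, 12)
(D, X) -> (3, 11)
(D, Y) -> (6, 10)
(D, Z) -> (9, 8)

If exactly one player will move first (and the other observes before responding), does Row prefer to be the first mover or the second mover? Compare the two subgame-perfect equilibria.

If Row leads: Player 2's best replies are A→Y, B→Z, C→Z, D→W; Row's induced payoffs 3, 12, 7, 1; outcome (B, Z), payoffs (12, 7).
If Player 2 leads: Row's best replies are W→C, X→B, Y→D, Z→B; Player 2's induced payoffs 9, 4, 10, 7; outcome (D, Y), payoffs (6, 10).
Row gets 12 moving first and 6 moving second, so Row prefers to move first.

first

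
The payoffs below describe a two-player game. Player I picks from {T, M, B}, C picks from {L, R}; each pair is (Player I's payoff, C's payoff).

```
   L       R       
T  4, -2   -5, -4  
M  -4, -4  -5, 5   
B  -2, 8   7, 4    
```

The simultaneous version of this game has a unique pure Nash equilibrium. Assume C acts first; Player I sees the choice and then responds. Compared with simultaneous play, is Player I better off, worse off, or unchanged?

Backward induction with C moving first.
- L: Player I compares 4, -4, -2 and picks T; C would get -2.
- R: Player I compares -5, -5, 7 and picks B; C would get 4.
Among -2, 4, the best is 4 at R. Subgame-perfect outcome: (B, R) with payoffs (7, 4).
Now find the simultaneous Nash equilibrium.
Player I's best replies: L→T; R→B.
C's best replies: T→L; M→R; B→L.
The unique mutual best reply is (T, L), giving (4, -2).
Player I earns 7 sequentially versus 4 at the Nash outcome: better off.

better off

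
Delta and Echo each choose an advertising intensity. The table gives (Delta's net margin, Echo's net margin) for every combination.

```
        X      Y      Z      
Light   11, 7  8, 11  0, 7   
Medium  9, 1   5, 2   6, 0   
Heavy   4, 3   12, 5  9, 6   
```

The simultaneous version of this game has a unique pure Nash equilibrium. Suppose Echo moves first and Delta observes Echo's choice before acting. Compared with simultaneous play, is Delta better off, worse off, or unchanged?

Solve by backward induction (Echo leads).
- X → Delta plays Light (best of 11, 9, 4); Echo gets 7.
- Y → Delta plays Heavy (best of 8, 5, 12); Echo gets 5.
- Z → Delta plays Heavy (best of 0, 6, 9); Echo gets 6.
Echo's induced payoffs are 7, 5, 6, so Echo commits to X. Subgame-perfect outcome: (Light, X) with payoffs (11, 7).
For the simultaneous game, intersect best replies.
Delta's best replies: X→Light; Y→Heavy; Z→Heavy.
Echo's best replies: Light→Y; Medium→Y; Heavy→Z.
Only (Heavy, Z) has each player best-responding; Nash payoffs (9, 6).
Delta earns 11 sequentially versus 9 at the Nash outcome: better off.

better off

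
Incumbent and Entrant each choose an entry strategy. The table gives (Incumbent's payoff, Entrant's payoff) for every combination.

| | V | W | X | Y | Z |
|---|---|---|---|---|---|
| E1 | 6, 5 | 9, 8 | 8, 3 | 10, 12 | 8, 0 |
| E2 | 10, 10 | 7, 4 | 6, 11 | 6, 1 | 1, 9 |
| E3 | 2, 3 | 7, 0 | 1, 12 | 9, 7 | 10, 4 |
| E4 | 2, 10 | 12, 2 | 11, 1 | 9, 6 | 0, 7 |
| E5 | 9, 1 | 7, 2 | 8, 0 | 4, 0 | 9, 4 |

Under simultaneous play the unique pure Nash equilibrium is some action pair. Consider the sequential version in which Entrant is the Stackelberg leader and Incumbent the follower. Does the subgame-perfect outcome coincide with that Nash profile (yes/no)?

Backward induction with Entrant moving first.
- V: Incumbent compares 6, 10, 2, 2, 9 and picks E2; Entrant would get 10.
- W: Incumbent compares 9, 7, 7, 12, 7 and picks E4; Entrant would get 2.
- X: Incumbent compares 8, 6, 1, 11, 8 and picks E4; Entrant would get 1.
- Y: Incumbent compares 10, 6, 9, 9, 4 and picks E1; Entrant would get 12.
- Z: Incumbent compares 8, 1, 10, 0, 9 and picks E3; Entrant would get 4.
Entrant's induced payoffs are 10, 2, 1, 12, 4, so Entrant commits to Y. Subgame-perfect outcome: (E1, Y) with payoffs (10, 12).
Under simultaneous play:
Incumbent's best replies: V→E2; W→E4; X→E4; Y→E1; Z→E3.
Entrant's best replies: E1→Y; E2→X; E3→X; E4→V; E5→Z.
Only (E1, Y) has each player best-responding; Nash payoffs (10, 12).
Sequential outcome (E1, Y) coincides with the Nash profile (E1, Y).

yes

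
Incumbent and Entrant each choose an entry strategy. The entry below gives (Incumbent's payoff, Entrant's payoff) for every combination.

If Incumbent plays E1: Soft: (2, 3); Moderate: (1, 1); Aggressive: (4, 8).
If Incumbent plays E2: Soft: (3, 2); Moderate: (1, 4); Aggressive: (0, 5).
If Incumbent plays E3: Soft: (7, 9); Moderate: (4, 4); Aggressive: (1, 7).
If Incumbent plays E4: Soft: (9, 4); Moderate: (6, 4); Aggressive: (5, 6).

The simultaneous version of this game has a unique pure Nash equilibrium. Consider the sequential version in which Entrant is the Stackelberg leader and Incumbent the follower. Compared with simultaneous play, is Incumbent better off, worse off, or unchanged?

unchanged

Work backward from Incumbent's decision.
- Soft: Incumbent compares 2, 3, 7, 9 and picks E4; Entrant would get 4.
- Moderate: Incumbent compares 1, 1, 4, 6 and picks E4; Entrant would get 4.
- Aggressive: Incumbent compares 4, 0, 1, 5 and picks E4; Entrant would get 6.
Among 4, 4, 6, the best is 6 at Aggressive. Subgame-perfect outcome: (E4, Aggressive) with payoffs (5, 6).
Now find the simultaneous Nash equilibrium.
Incumbent's best replies: Soft→E4; Moderate→E4; Aggressive→E4.
Entrant's best replies: E1→Aggressive; E2→Aggressive; E3→Soft; E4→Aggressive.
Only (E4, Aggressive) has each player best-responding; Nash payoffs (5, 6).
Incumbent earns 5 sequentially versus 5 at the Nash outcome: unchanged.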